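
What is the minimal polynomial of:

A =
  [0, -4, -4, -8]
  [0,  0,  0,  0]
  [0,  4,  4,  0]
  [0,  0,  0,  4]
x^2 - 4*x

The characteristic polynomial is χ_A(x) = x^2*(x - 4)^2, so the eigenvalues are known. The minimal polynomial is
  m_A(x) = Π_λ (x − λ)^{k_λ}
where k_λ is the size of the *largest* Jordan block for λ (equivalently, the smallest k with (A − λI)^k v = 0 for every generalised eigenvector v of λ).

  λ = 0: largest Jordan block has size 1, contributing (x − 0)
  λ = 4: largest Jordan block has size 1, contributing (x − 4)

So m_A(x) = x*(x - 4) = x^2 - 4*x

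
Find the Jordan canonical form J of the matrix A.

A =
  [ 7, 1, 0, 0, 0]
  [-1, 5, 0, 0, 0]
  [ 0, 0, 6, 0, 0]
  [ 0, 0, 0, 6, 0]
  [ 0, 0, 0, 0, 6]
J_2(6) ⊕ J_1(6) ⊕ J_1(6) ⊕ J_1(6)

The characteristic polynomial is
  det(x·I − A) = x^5 - 30*x^4 + 360*x^3 - 2160*x^2 + 6480*x - 7776 = (x - 6)^5

Eigenvalues and multiplicities (the geometric multiplicity of λ is n − rank(A − λI), which equals the number of Jordan blocks for λ):
  λ = 6: algebraic multiplicity = 5, geometric multiplicity = 4

Determining the block sizes for each eigenvalue:
  λ = 6: 4 blocks summing to 5 forces exactly one block of size 2 and the rest size 1 → block sizes [2, 1, 1, 1]

Assembling the blocks gives a Jordan form
J =
  [6, 1, 0, 0, 0]
  [0, 6, 0, 0, 0]
  [0, 0, 6, 0, 0]
  [0, 0, 0, 6, 0]
  [0, 0, 0, 0, 6]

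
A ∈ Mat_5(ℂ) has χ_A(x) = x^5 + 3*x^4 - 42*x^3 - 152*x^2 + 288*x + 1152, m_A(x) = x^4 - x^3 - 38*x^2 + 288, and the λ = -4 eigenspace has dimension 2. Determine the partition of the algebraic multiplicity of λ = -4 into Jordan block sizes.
Block sizes for λ = -4: [2, 1]

Step 1 — from the characteristic polynomial, algebraic multiplicity of λ = -4 is 3. From dim ker(A − (-4)·I) = 2, there are exactly 2 Jordan blocks for λ = -4.
Step 2 — from the minimal polynomial, the factor (x + 4)^2 tells us the largest block for λ = -4 has size 2.
Step 3 — with total size 3, 2 blocks, and largest block 2, the block sizes (in nonincreasing order) are [2, 1].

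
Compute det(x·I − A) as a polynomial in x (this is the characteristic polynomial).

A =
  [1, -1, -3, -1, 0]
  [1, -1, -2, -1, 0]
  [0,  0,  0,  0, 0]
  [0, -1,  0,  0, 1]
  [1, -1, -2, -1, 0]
x^5

Expanding det(x·I − A) (e.g. by cofactor expansion or by noting that A is similar to its Jordan form J, which has the same characteristic polynomial as A) gives
  χ_A(x) = x^5
which factors as x^5. The eigenvalues (with algebraic multiplicities) are λ = 0 with multiplicity 5.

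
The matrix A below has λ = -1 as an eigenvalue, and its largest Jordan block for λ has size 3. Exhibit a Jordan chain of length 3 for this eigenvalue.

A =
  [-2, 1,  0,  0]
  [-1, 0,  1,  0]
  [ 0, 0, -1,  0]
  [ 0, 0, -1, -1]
A Jordan chain for λ = -1 of length 3:
v_1 = (1, 1, 0, 0)ᵀ
v_2 = (0, 1, 0, -1)ᵀ
v_3 = (0, 0, 1, 0)ᵀ

Let N = A − (-1)·I. We want v_3 with N^3 v_3 = 0 but N^2 v_3 ≠ 0; then v_{j-1} := N · v_j for j = 3, …, 2.

Pick v_3 = (0, 0, 1, 0)ᵀ.
Then v_2 = N · v_3 = (0, 1, 0, -1)ᵀ.
Then v_1 = N · v_2 = (1, 1, 0, 0)ᵀ.

Sanity check: (A − (-1)·I) v_1 = (0, 0, 0, 0)ᵀ = 0. ✓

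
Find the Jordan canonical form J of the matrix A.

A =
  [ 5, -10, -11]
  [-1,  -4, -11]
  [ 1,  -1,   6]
J_1(-5) ⊕ J_2(6)

The characteristic polynomial is
  det(x·I − A) = x^3 - 7*x^2 - 24*x + 180 = (x - 6)^2*(x + 5)

Eigenvalues and multiplicities (the geometric multiplicity of λ is n − rank(A − λI), which equals the number of Jordan blocks for λ):
  λ = -5: algebraic multiplicity = 1, geometric multiplicity = 1
  λ = 6: algebraic multiplicity = 2, geometric multiplicity = 1

Determining the block sizes for each eigenvalue:
  λ = -5: one block (gm = 1), so the single block has size am = 1 → block sizes [1]
  λ = 6: one block (gm = 1), so the single block has size am = 2 → block sizes [2]

Assembling the blocks gives a Jordan form
J =
  [-5, 0, 0]
  [ 0, 6, 1]
  [ 0, 0, 6]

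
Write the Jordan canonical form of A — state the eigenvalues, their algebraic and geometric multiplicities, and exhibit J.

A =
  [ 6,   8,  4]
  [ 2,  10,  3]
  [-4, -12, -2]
J_2(4) ⊕ J_1(6)

The characteristic polynomial is
  det(x·I − A) = x^3 - 14*x^2 + 64*x - 96 = (x - 6)*(x - 4)^2

Eigenvalues and multiplicities (the geometric multiplicity of λ is n − rank(A − λI), which equals the number of Jordan blocks for λ):
  λ = 4: algebraic multiplicity = 2, geometric multiplicity = 1
  λ = 6: algebraic multiplicity = 1, geometric multiplicity = 1

Determining the block sizes for each eigenvalue:
  λ = 4: one block (gm = 1), so the single block has size am = 2 → block sizes [2]
  λ = 6: one block (gm = 1), so the single block has size am = 1 → block sizes [1]

Assembling the blocks gives a Jordan form
J =
  [4, 1, 0]
  [0, 4, 0]
  [0, 0, 6]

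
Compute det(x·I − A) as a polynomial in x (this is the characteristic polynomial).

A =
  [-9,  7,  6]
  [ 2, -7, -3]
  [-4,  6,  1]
x^3 + 15*x^2 + 75*x + 125

Expanding det(x·I − A) (e.g. by cofactor expansion or by noting that A is similar to its Jordan form J, which has the same characteristic polynomial as A) gives
  χ_A(x) = x^3 + 15*x^2 + 75*x + 125
which factors as (x + 5)^3. The eigenvalues (with algebraic multiplicities) are λ = -5 with multiplicity 3.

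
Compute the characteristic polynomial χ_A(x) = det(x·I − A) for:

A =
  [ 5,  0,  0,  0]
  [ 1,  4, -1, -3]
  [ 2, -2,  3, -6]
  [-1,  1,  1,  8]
x^4 - 20*x^3 + 150*x^2 - 500*x + 625

Expanding det(x·I − A) (e.g. by cofactor expansion or by noting that A is similar to its Jordan form J, which has the same characteristic polynomial as A) gives
  χ_A(x) = x^4 - 20*x^3 + 150*x^2 - 500*x + 625
which factors as (x - 5)^4. The eigenvalues (with algebraic multiplicities) are λ = 5 with multiplicity 4.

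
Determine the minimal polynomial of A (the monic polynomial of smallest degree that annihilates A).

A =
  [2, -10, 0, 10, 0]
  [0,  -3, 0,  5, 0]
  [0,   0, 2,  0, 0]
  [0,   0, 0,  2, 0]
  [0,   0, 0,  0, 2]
x^2 + x - 6

The characteristic polynomial is χ_A(x) = (x - 2)^4*(x + 3), so the eigenvalues are known. The minimal polynomial is
  m_A(x) = Π_λ (x − λ)^{k_λ}
where k_λ is the size of the *largest* Jordan block for λ (equivalently, the smallest k with (A − λI)^k v = 0 for every generalised eigenvector v of λ).

  λ = -3: largest Jordan block has size 1, contributing (x + 3)
  λ = 2: largest Jordan block has size 1, contributing (x − 2)

So m_A(x) = (x - 2)*(x + 3) = x^2 + x - 6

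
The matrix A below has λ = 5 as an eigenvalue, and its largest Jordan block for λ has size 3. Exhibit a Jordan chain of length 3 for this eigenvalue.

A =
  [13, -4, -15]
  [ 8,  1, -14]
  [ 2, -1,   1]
A Jordan chain for λ = 5 of length 3:
v_1 = (2, 4, 0)ᵀ
v_2 = (8, 8, 2)ᵀ
v_3 = (1, 0, 0)ᵀ

Let N = A − (5)·I. We want v_3 with N^3 v_3 = 0 but N^2 v_3 ≠ 0; then v_{j-1} := N · v_j for j = 3, …, 2.

Pick v_3 = (1, 0, 0)ᵀ.
Then v_2 = N · v_3 = (8, 8, 2)ᵀ.
Then v_1 = N · v_2 = (2, 4, 0)ᵀ.

Sanity check: (A − (5)·I) v_1 = (0, 0, 0)ᵀ = 0. ✓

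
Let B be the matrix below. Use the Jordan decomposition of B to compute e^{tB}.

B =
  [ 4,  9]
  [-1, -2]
e^{tB} =
  [3*t*exp(t) + exp(t), 9*t*exp(t)]
  [-t*exp(t), -3*t*exp(t) + exp(t)]

Strategy: write B = P · J · P⁻¹ where J is a Jordan canonical form, so e^{tB} = P · e^{tJ} · P⁻¹, and e^{tJ} can be computed block-by-block.

B has Jordan form
J =
  [1, 1]
  [0, 1]
(up to reordering of blocks).

Per-block formulas:
  For a 2×2 Jordan block J_2(1): exp(t · J_2(1)) = e^(1t)·(I + t·N), where N is the 2×2 nilpotent shift.

After assembling e^{tJ} and conjugating by P, we get:

e^{tB} =
  [3*t*exp(t) + exp(t), 9*t*exp(t)]
  [-t*exp(t), -3*t*exp(t) + exp(t)]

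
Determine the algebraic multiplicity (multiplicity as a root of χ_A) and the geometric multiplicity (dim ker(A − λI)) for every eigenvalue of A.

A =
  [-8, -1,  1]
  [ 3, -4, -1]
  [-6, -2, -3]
λ = -5: alg = 3, geom = 2

Step 1 — factor the characteristic polynomial to read off the algebraic multiplicities:
  χ_A(x) = (x + 5)^3

Step 2 — compute geometric multiplicities via the rank-nullity identity g(λ) = n − rank(A − λI):
  rank(A − (-5)·I) = 1, so dim ker(A − (-5)·I) = n − 1 = 2

Summary:
  λ = -5: algebraic multiplicity = 3, geometric multiplicity = 2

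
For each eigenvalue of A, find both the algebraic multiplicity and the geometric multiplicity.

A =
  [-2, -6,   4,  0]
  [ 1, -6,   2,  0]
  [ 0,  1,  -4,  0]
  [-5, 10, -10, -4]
λ = -4: alg = 4, geom = 2

Step 1 — factor the characteristic polynomial to read off the algebraic multiplicities:
  χ_A(x) = (x + 4)^4

Step 2 — compute geometric multiplicities via the rank-nullity identity g(λ) = n − rank(A − λI):
  rank(A − (-4)·I) = 2, so dim ker(A − (-4)·I) = n − 2 = 2

Summary:
  λ = -4: algebraic multiplicity = 4, geometric multiplicity = 2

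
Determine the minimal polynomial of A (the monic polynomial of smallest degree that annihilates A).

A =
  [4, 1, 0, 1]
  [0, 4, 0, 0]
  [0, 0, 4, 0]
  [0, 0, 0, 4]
x^2 - 8*x + 16

The characteristic polynomial is χ_A(x) = (x - 4)^4, so the eigenvalues are known. The minimal polynomial is
  m_A(x) = Π_λ (x − λ)^{k_λ}
where k_λ is the size of the *largest* Jordan block for λ (equivalently, the smallest k with (A − λI)^k v = 0 for every generalised eigenvector v of λ).

  λ = 4: largest Jordan block has size 2, contributing (x − 4)^2

So m_A(x) = (x - 4)^2 = x^2 - 8*x + 16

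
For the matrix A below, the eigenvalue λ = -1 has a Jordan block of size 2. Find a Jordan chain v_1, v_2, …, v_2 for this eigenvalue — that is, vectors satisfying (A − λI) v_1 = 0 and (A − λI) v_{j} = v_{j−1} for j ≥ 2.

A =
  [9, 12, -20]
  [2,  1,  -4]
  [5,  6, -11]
A Jordan chain for λ = -1 of length 2:
v_1 = (-2, 0, -1)ᵀ
v_2 = (1, -1, 0)ᵀ

Let N = A − (-1)·I. We want v_2 with N^2 v_2 = 0 but N^1 v_2 ≠ 0; then v_{j-1} := N · v_j for j = 2, …, 2.

Pick v_2 = (1, -1, 0)ᵀ.
Then v_1 = N · v_2 = (-2, 0, -1)ᵀ.

Sanity check: (A − (-1)·I) v_1 = (0, 0, 0)ᵀ = 0. ✓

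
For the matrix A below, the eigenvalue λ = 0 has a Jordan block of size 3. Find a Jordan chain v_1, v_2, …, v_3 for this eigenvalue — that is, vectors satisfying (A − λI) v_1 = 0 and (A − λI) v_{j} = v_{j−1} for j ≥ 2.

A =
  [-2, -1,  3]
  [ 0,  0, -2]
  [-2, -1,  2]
A Jordan chain for λ = 0 of length 3:
v_1 = (-2, 4, 0)ᵀ
v_2 = (-2, 0, -2)ᵀ
v_3 = (1, 0, 0)ᵀ

Let N = A − (0)·I. We want v_3 with N^3 v_3 = 0 but N^2 v_3 ≠ 0; then v_{j-1} := N · v_j for j = 3, …, 2.

Pick v_3 = (1, 0, 0)ᵀ.
Then v_2 = N · v_3 = (-2, 0, -2)ᵀ.
Then v_1 = N · v_2 = (-2, 4, 0)ᵀ.

Sanity check: (A − (0)·I) v_1 = (0, 0, 0)ᵀ = 0. ✓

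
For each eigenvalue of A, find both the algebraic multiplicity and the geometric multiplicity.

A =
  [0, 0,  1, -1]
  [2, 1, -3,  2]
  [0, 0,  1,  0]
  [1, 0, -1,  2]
λ = 1: alg = 4, geom = 2

Step 1 — factor the characteristic polynomial to read off the algebraic multiplicities:
  χ_A(x) = (x - 1)^4

Step 2 — compute geometric multiplicities via the rank-nullity identity g(λ) = n − rank(A − λI):
  rank(A − (1)·I) = 2, so dim ker(A − (1)·I) = n − 2 = 2

Summary:
  λ = 1: algebraic multiplicity = 4, geometric multiplicity = 2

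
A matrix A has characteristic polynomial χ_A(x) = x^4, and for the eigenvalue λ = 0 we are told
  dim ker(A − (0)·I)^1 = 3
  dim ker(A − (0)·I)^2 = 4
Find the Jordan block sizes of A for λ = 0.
Block sizes for λ = 0: [2, 1, 1]

From the dimensions of kernels of powers, the number of Jordan blocks of size at least j is d_j − d_{j−1} where d_j = dim ker(N^j) (with d_0 = 0). Computing the differences gives [3, 1].
The number of blocks of size exactly k is (#blocks of size ≥ k) − (#blocks of size ≥ k + 1), so the partition is: 2 block(s) of size 1, 1 block(s) of size 2.
In nonincreasing order the block sizes are [2, 1, 1].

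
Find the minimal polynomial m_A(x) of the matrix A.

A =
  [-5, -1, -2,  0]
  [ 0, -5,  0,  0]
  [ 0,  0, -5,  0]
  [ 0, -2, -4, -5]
x^2 + 10*x + 25

The characteristic polynomial is χ_A(x) = (x + 5)^4, so the eigenvalues are known. The minimal polynomial is
  m_A(x) = Π_λ (x − λ)^{k_λ}
where k_λ is the size of the *largest* Jordan block for λ (equivalently, the smallest k with (A − λI)^k v = 0 for every generalised eigenvector v of λ).

  λ = -5: largest Jordan block has size 2, contributing (x + 5)^2

So m_A(x) = (x + 5)^2 = x^2 + 10*x + 25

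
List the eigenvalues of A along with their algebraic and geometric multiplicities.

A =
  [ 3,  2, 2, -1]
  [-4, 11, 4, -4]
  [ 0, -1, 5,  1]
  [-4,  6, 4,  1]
λ = 5: alg = 4, geom = 2

Step 1 — factor the characteristic polynomial to read off the algebraic multiplicities:
  χ_A(x) = (x - 5)^4

Step 2 — compute geometric multiplicities via the rank-nullity identity g(λ) = n − rank(A − λI):
  rank(A − (5)·I) = 2, so dim ker(A − (5)·I) = n − 2 = 2

Summary:
  λ = 5: algebraic multiplicity = 4, geometric multiplicity = 2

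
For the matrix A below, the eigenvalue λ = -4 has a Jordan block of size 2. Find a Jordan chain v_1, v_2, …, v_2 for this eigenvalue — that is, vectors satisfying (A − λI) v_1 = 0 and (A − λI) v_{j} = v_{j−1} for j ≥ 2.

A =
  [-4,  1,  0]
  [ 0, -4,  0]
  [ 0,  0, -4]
A Jordan chain for λ = -4 of length 2:
v_1 = (1, 0, 0)ᵀ
v_2 = (0, 1, 0)ᵀ

Let N = A − (-4)·I. We want v_2 with N^2 v_2 = 0 but N^1 v_2 ≠ 0; then v_{j-1} := N · v_j for j = 2, …, 2.

Pick v_2 = (0, 1, 0)ᵀ.
Then v_1 = N · v_2 = (1, 0, 0)ᵀ.

Sanity check: (A − (-4)·I) v_1 = (0, 0, 0)ᵀ = 0. ✓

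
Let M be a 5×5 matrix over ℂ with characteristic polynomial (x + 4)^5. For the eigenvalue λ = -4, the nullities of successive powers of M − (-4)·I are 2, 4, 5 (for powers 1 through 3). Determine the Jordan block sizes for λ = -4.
Block sizes for λ = -4: [3, 2]

From the dimensions of kernels of powers, the number of Jordan blocks of size at least j is d_j − d_{j−1} where d_j = dim ker(N^j) (with d_0 = 0). Computing the differences gives [2, 2, 1].
The number of blocks of size exactly k is (#blocks of size ≥ k) − (#blocks of size ≥ k + 1), so the partition is: 1 block(s) of size 2, 1 block(s) of size 3.
In nonincreasing order the block sizes are [3, 2].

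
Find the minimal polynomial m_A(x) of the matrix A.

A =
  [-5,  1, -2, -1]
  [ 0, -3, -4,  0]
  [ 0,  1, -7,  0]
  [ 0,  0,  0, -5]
x^2 + 10*x + 25

The characteristic polynomial is χ_A(x) = (x + 5)^4, so the eigenvalues are known. The minimal polynomial is
  m_A(x) = Π_λ (x − λ)^{k_λ}
where k_λ is the size of the *largest* Jordan block for λ (equivalently, the smallest k with (A − λI)^k v = 0 for every generalised eigenvector v of λ).

  λ = -5: largest Jordan block has size 2, contributing (x + 5)^2

So m_A(x) = (x + 5)^2 = x^2 + 10*x + 25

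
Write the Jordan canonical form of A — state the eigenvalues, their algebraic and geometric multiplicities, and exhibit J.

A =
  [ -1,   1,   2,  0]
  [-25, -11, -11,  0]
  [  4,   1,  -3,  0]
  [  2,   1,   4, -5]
J_3(-5) ⊕ J_1(-5)

The characteristic polynomial is
  det(x·I − A) = x^4 + 20*x^3 + 150*x^2 + 500*x + 625 = (x + 5)^4

Eigenvalues and multiplicities (the geometric multiplicity of λ is n − rank(A − λI), which equals the number of Jordan blocks for λ):
  λ = -5: algebraic multiplicity = 4, geometric multiplicity = 2

Determining the block sizes for each eigenvalue:
  λ = -5: with am = 4 and gm = 2, the partition is not yet determined (e.g. several partitions of 4 into 2 parts exist). Let N = A − (-5)·I. Computing rank(N^1) = 2, rank(N^2) = 1, rank(N^3) = 0; the number of blocks of size ≥ j is rank(N^{j−1}) − rank(N^j), giving [2, 1, 1]. So we have 1 block(s) of size 3, 1 block(s) of size 1 → block sizes [3, 1]

Assembling the blocks gives a Jordan form
J =
  [-5,  1,  0,  0]
  [ 0, -5,  1,  0]
  [ 0,  0, -5,  0]
  [ 0,  0,  0, -5]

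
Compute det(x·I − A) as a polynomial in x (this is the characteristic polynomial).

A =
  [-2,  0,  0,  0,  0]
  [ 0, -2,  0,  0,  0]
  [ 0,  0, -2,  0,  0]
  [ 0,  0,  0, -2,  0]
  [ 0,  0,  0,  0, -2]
x^5 + 10*x^4 + 40*x^3 + 80*x^2 + 80*x + 32

Expanding det(x·I − A) (e.g. by cofactor expansion or by noting that A is similar to its Jordan form J, which has the same characteristic polynomial as A) gives
  χ_A(x) = x^5 + 10*x^4 + 40*x^3 + 80*x^2 + 80*x + 32
which factors as (x + 2)^5. The eigenvalues (with algebraic multiplicities) are λ = -2 with multiplicity 5.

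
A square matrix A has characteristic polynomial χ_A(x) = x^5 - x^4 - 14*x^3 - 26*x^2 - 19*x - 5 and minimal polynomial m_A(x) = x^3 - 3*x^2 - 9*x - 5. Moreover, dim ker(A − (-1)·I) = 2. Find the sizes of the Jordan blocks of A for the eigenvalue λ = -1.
Block sizes for λ = -1: [2, 2]

Step 1 — from the characteristic polynomial, algebraic multiplicity of λ = -1 is 4. From dim ker(A − (-1)·I) = 2, there are exactly 2 Jordan blocks for λ = -1.
Step 2 — from the minimal polynomial, the factor (x + 1)^2 tells us the largest block for λ = -1 has size 2.
Step 3 — with total size 4, 2 blocks, and largest block 2, the block sizes (in nonincreasing order) are [2, 2].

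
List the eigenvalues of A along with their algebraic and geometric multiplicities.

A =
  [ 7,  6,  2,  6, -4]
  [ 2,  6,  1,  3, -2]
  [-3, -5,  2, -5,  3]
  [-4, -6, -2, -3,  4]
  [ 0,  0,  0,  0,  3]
λ = 3: alg = 5, geom = 3

Step 1 — factor the characteristic polynomial to read off the algebraic multiplicities:
  χ_A(x) = (x - 3)^5

Step 2 — compute geometric multiplicities via the rank-nullity identity g(λ) = n − rank(A − λI):
  rank(A − (3)·I) = 2, so dim ker(A − (3)·I) = n − 2 = 3

Summary:
  λ = 3: algebraic multiplicity = 5, geometric multiplicity = 3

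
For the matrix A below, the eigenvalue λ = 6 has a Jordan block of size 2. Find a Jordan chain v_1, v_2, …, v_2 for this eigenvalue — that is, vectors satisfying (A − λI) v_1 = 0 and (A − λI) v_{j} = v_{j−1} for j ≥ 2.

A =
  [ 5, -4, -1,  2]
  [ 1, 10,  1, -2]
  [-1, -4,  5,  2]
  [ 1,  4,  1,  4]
A Jordan chain for λ = 6 of length 2:
v_1 = (-1, 1, -1, 1)ᵀ
v_2 = (1, 0, 0, 0)ᵀ

Let N = A − (6)·I. We want v_2 with N^2 v_2 = 0 but N^1 v_2 ≠ 0; then v_{j-1} := N · v_j for j = 2, …, 2.

Pick v_2 = (1, 0, 0, 0)ᵀ.
Then v_1 = N · v_2 = (-1, 1, -1, 1)ᵀ.

Sanity check: (A − (6)·I) v_1 = (0, 0, 0, 0)ᵀ = 0. ✓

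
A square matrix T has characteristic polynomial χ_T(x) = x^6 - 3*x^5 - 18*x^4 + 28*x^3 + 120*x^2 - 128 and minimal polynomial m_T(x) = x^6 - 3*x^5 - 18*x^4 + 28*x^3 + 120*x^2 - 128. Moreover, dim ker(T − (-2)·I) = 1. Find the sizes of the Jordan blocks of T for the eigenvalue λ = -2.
Block sizes for λ = -2: [3]

Step 1 — from the characteristic polynomial, algebraic multiplicity of λ = -2 is 3. From dim ker(T − (-2)·I) = 1, there are exactly 1 Jordan blocks for λ = -2.
Step 2 — from the minimal polynomial, the factor (x + 2)^3 tells us the largest block for λ = -2 has size 3.
Step 3 — with total size 3, 1 blocks, and largest block 3, the block sizes (in nonincreasing order) are [3].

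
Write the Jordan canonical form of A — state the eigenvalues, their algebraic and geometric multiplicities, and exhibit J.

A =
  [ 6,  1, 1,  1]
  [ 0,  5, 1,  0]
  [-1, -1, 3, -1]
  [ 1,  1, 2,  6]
J_3(5) ⊕ J_1(5)

The characteristic polynomial is
  det(x·I − A) = x^4 - 20*x^3 + 150*x^2 - 500*x + 625 = (x - 5)^4

Eigenvalues and multiplicities (the geometric multiplicity of λ is n − rank(A − λI), which equals the number of Jordan blocks for λ):
  λ = 5: algebraic multiplicity = 4, geometric multiplicity = 2

Determining the block sizes for each eigenvalue:
  λ = 5: with am = 4 and gm = 2, the partition is not yet determined (e.g. several partitions of 4 into 2 parts exist). Let N = A − (5)·I. Computing rank(N^1) = 2, rank(N^2) = 1, rank(N^3) = 0; the number of blocks of size ≥ j is rank(N^{j−1}) − rank(N^j), giving [2, 1, 1]. So we have 1 block(s) of size 3, 1 block(s) of size 1 → block sizes [3, 1]

Assembling the blocks gives a Jordan form
J =
  [5, 1, 0, 0]
  [0, 5, 1, 0]
  [0, 0, 5, 0]
  [0, 0, 0, 5]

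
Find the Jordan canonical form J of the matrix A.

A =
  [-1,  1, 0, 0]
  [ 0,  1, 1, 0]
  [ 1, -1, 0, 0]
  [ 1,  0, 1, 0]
J_3(0) ⊕ J_1(0)

The characteristic polynomial is
  det(x·I − A) = x^4

Eigenvalues and multiplicities (the geometric multiplicity of λ is n − rank(A − λI), which equals the number of Jordan blocks for λ):
  λ = 0: algebraic multiplicity = 4, geometric multiplicity = 2

Determining the block sizes for each eigenvalue:
  λ = 0: with am = 4 and gm = 2, the partition is not yet determined (e.g. several partitions of 4 into 2 parts exist). Let N = A − (0)·I. Computing rank(N^1) = 2, rank(N^2) = 1, rank(N^3) = 0; the number of blocks of size ≥ j is rank(N^{j−1}) − rank(N^j), giving [2, 1, 1]. So we have 1 block(s) of size 3, 1 block(s) of size 1 → block sizes [3, 1]

Assembling the blocks gives a Jordan form
J =
  [0, 1, 0, 0]
  [0, 0, 1, 0]
  [0, 0, 0, 0]
  [0, 0, 0, 0]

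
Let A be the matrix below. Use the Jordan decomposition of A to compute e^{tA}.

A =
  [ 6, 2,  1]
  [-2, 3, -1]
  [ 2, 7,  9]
e^{tA} =
  [-t^2*exp(6*t) + exp(6*t), t^2*exp(6*t)/2 + 2*t*exp(6*t), t^2*exp(6*t)/2 + t*exp(6*t)]
  [2*t^2*exp(6*t) - 2*t*exp(6*t), -t^2*exp(6*t) - 3*t*exp(6*t) + exp(6*t), -t^2*exp(6*t) - t*exp(6*t)]
  [-4*t^2*exp(6*t) + 2*t*exp(6*t), 2*t^2*exp(6*t) + 7*t*exp(6*t), 2*t^2*exp(6*t) + 3*t*exp(6*t) + exp(6*t)]

Strategy: write A = P · J · P⁻¹ where J is a Jordan canonical form, so e^{tA} = P · e^{tJ} · P⁻¹, and e^{tJ} can be computed block-by-block.

A has Jordan form
J =
  [6, 1, 0]
  [0, 6, 1]
  [0, 0, 6]
(up to reordering of blocks).

Per-block formulas:
  For a 3×3 Jordan block J_3(6): exp(t · J_3(6)) = e^(6t)·(I + t·N + (t^2/2)·N^2), where N is the 3×3 nilpotent shift.

After assembling e^{tJ} and conjugating by P, we get:

e^{tA} =
  [-t^2*exp(6*t) + exp(6*t), t^2*exp(6*t)/2 + 2*t*exp(6*t), t^2*exp(6*t)/2 + t*exp(6*t)]
  [2*t^2*exp(6*t) - 2*t*exp(6*t), -t^2*exp(6*t) - 3*t*exp(6*t) + exp(6*t), -t^2*exp(6*t) - t*exp(6*t)]
  [-4*t^2*exp(6*t) + 2*t*exp(6*t), 2*t^2*exp(6*t) + 7*t*exp(6*t), 2*t^2*exp(6*t) + 3*t*exp(6*t) + exp(6*t)]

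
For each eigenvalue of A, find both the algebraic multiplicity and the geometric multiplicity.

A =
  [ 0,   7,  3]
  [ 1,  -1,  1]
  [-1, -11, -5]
λ = -2: alg = 3, geom = 1

Step 1 — factor the characteristic polynomial to read off the algebraic multiplicities:
  χ_A(x) = (x + 2)^3

Step 2 — compute geometric multiplicities via the rank-nullity identity g(λ) = n − rank(A − λI):
  rank(A − (-2)·I) = 2, so dim ker(A − (-2)·I) = n − 2 = 1

Summary:
  λ = -2: algebraic multiplicity = 3, geometric multiplicity = 1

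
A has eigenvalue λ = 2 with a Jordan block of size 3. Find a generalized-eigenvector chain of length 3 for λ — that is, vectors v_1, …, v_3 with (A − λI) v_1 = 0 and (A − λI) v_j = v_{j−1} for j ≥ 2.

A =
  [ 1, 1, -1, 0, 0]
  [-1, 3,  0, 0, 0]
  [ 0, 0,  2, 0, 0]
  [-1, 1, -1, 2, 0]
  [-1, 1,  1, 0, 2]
A Jordan chain for λ = 2 of length 3:
v_1 = (1, 1, 0, 1, 1)ᵀ
v_2 = (-1, 0, 0, -1, 1)ᵀ
v_3 = (0, 0, 1, 0, 0)ᵀ

Let N = A − (2)·I. We want v_3 with N^3 v_3 = 0 but N^2 v_3 ≠ 0; then v_{j-1} := N · v_j for j = 3, …, 2.

Pick v_3 = (0, 0, 1, 0, 0)ᵀ.
Then v_2 = N · v_3 = (-1, 0, 0, -1, 1)ᵀ.
Then v_1 = N · v_2 = (1, 1, 0, 1, 1)ᵀ.

Sanity check: (A − (2)·I) v_1 = (0, 0, 0, 0, 0)ᵀ = 0. ✓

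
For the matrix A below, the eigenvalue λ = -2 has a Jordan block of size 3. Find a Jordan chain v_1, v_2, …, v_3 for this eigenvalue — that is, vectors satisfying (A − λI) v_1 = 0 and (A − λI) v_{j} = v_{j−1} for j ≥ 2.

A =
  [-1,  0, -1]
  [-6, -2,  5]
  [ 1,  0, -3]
A Jordan chain for λ = -2 of length 3:
v_1 = (0, -1, 0)ᵀ
v_2 = (1, -6, 1)ᵀ
v_3 = (1, 0, 0)ᵀ

Let N = A − (-2)·I. We want v_3 with N^3 v_3 = 0 but N^2 v_3 ≠ 0; then v_{j-1} := N · v_j for j = 3, …, 2.

Pick v_3 = (1, 0, 0)ᵀ.
Then v_2 = N · v_3 = (1, -6, 1)ᵀ.
Then v_1 = N · v_2 = (0, -1, 0)ᵀ.

Sanity check: (A − (-2)·I) v_1 = (0, 0, 0)ᵀ = 0. ✓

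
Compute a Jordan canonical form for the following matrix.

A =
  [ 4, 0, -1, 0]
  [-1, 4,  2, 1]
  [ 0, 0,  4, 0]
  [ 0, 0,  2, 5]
J_3(4) ⊕ J_1(5)

The characteristic polynomial is
  det(x·I − A) = x^4 - 17*x^3 + 108*x^2 - 304*x + 320 = (x - 5)*(x - 4)^3

Eigenvalues and multiplicities (the geometric multiplicity of λ is n − rank(A − λI), which equals the number of Jordan blocks for λ):
  λ = 4: algebraic multiplicity = 3, geometric multiplicity = 1
  λ = 5: algebraic multiplicity = 1, geometric multiplicity = 1

Determining the block sizes for each eigenvalue:
  λ = 4: one block (gm = 1), so the single block has size am = 3 → block sizes [3]
  λ = 5: one block (gm = 1), so the single block has size am = 1 → block sizes [1]

Assembling the blocks gives a Jordan form
J =
  [4, 1, 0, 0]
  [0, 4, 1, 0]
  [0, 0, 4, 0]
  [0, 0, 0, 5]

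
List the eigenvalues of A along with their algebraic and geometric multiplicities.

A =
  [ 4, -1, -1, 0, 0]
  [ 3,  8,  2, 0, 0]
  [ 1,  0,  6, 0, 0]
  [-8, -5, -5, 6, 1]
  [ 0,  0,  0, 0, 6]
λ = 6: alg = 5, geom = 2

Step 1 — factor the characteristic polynomial to read off the algebraic multiplicities:
  χ_A(x) = (x - 6)^5

Step 2 — compute geometric multiplicities via the rank-nullity identity g(λ) = n − rank(A − λI):
  rank(A − (6)·I) = 3, so dim ker(A − (6)·I) = n − 3 = 2

Summary:
  λ = 6: algebraic multiplicity = 5, geometric multiplicity = 2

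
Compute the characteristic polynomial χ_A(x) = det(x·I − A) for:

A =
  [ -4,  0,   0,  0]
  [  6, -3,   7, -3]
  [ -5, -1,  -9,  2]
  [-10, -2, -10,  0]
x^4 + 16*x^3 + 96*x^2 + 256*x + 256

Expanding det(x·I − A) (e.g. by cofactor expansion or by noting that A is similar to its Jordan form J, which has the same characteristic polynomial as A) gives
  χ_A(x) = x^4 + 16*x^3 + 96*x^2 + 256*x + 256
which factors as (x + 4)^4. The eigenvalues (with algebraic multiplicities) are λ = -4 with multiplicity 4.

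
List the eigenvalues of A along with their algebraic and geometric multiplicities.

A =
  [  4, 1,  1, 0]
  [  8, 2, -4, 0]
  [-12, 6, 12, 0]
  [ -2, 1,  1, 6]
λ = 6: alg = 4, geom = 3

Step 1 — factor the characteristic polynomial to read off the algebraic multiplicities:
  χ_A(x) = (x - 6)^4

Step 2 — compute geometric multiplicities via the rank-nullity identity g(λ) = n − rank(A − λI):
  rank(A − (6)·I) = 1, so dim ker(A − (6)·I) = n − 1 = 3

Summary:
  λ = 6: algebraic multiplicity = 4, geometric multiplicity = 3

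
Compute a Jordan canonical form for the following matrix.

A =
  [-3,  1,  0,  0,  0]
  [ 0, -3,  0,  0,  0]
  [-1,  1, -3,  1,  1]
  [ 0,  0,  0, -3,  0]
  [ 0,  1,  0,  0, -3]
J_2(-3) ⊕ J_2(-3) ⊕ J_1(-3)

The characteristic polynomial is
  det(x·I − A) = x^5 + 15*x^4 + 90*x^3 + 270*x^2 + 405*x + 243 = (x + 3)^5

Eigenvalues and multiplicities (the geometric multiplicity of λ is n − rank(A − λI), which equals the number of Jordan blocks for λ):
  λ = -3: algebraic multiplicity = 5, geometric multiplicity = 3

Determining the block sizes for each eigenvalue:
  λ = -3: with am = 5 and gm = 3, the partition is not yet determined (e.g. several partitions of 5 into 3 parts exist). Let N = A − (-3)·I. Computing rank(N^1) = 2, rank(N^2) = 0; the number of blocks of size ≥ j is rank(N^{j−1}) − rank(N^j), giving [3, 2]. So we have 2 block(s) of size 2, 1 block(s) of size 1 → block sizes [2, 2, 1]

Assembling the blocks gives a Jordan form
J =
  [-3,  1,  0,  0,  0]
  [ 0, -3,  0,  0,  0]
  [ 0,  0, -3,  1,  0]
  [ 0,  0,  0, -3,  0]
  [ 0,  0,  0,  0, -3]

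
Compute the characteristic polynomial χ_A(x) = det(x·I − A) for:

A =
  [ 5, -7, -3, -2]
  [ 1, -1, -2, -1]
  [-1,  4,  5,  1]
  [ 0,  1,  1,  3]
x^4 - 12*x^3 + 54*x^2 - 108*x + 81

Expanding det(x·I − A) (e.g. by cofactor expansion or by noting that A is similar to its Jordan form J, which has the same characteristic polynomial as A) gives
  χ_A(x) = x^4 - 12*x^3 + 54*x^2 - 108*x + 81
which factors as (x - 3)^4. The eigenvalues (with algebraic multiplicities) are λ = 3 with multiplicity 4.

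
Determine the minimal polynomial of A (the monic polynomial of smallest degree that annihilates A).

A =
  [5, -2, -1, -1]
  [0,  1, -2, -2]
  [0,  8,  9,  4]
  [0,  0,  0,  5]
x^2 - 10*x + 25

The characteristic polynomial is χ_A(x) = (x - 5)^4, so the eigenvalues are known. The minimal polynomial is
  m_A(x) = Π_λ (x − λ)^{k_λ}
where k_λ is the size of the *largest* Jordan block for λ (equivalently, the smallest k with (A − λI)^k v = 0 for every generalised eigenvector v of λ).

  λ = 5: largest Jordan block has size 2, contributing (x − 5)^2

So m_A(x) = (x - 5)^2 = x^2 - 10*x + 25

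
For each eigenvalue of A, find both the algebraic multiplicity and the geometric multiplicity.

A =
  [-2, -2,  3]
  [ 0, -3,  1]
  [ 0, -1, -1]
λ = -2: alg = 3, geom = 1

Step 1 — factor the characteristic polynomial to read off the algebraic multiplicities:
  χ_A(x) = (x + 2)^3

Step 2 — compute geometric multiplicities via the rank-nullity identity g(λ) = n − rank(A − λI):
  rank(A − (-2)·I) = 2, so dim ker(A − (-2)·I) = n − 2 = 1

Summary:
  λ = -2: algebraic multiplicity = 3, geometric multiplicity = 1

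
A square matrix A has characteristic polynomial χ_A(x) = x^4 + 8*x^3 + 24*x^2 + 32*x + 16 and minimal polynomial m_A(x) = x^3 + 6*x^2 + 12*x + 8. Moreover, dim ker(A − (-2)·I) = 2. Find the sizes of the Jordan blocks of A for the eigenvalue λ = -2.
Block sizes for λ = -2: [3, 1]

Step 1 — from the characteristic polynomial, algebraic multiplicity of λ = -2 is 4. From dim ker(A − (-2)·I) = 2, there are exactly 2 Jordan blocks for λ = -2.
Step 2 — from the minimal polynomial, the factor (x + 2)^3 tells us the largest block for λ = -2 has size 3.
Step 3 — with total size 4, 2 blocks, and largest block 3, the block sizes (in nonincreasing order) are [3, 1].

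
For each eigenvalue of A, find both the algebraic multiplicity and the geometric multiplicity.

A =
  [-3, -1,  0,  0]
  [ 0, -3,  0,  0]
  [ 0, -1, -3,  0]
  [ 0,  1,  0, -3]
λ = -3: alg = 4, geom = 3

Step 1 — factor the characteristic polynomial to read off the algebraic multiplicities:
  χ_A(x) = (x + 3)^4

Step 2 — compute geometric multiplicities via the rank-nullity identity g(λ) = n − rank(A − λI):
  rank(A − (-3)·I) = 1, so dim ker(A − (-3)·I) = n − 1 = 3

Summary:
  λ = -3: algebraic multiplicity = 4, geometric multiplicity = 3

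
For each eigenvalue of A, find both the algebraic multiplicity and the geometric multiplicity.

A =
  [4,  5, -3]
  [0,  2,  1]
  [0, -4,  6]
λ = 4: alg = 3, geom = 1

Step 1 — factor the characteristic polynomial to read off the algebraic multiplicities:
  χ_A(x) = (x - 4)^3

Step 2 — compute geometric multiplicities via the rank-nullity identity g(λ) = n − rank(A − λI):
  rank(A − (4)·I) = 2, so dim ker(A − (4)·I) = n − 2 = 1

Summary:
  λ = 4: algebraic multiplicity = 3, geometric multiplicity = 1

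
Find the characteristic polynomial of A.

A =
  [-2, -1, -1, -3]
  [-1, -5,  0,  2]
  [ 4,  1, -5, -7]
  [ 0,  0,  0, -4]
x^4 + 16*x^3 + 96*x^2 + 256*x + 256

Expanding det(x·I − A) (e.g. by cofactor expansion or by noting that A is similar to its Jordan form J, which has the same characteristic polynomial as A) gives
  χ_A(x) = x^4 + 16*x^3 + 96*x^2 + 256*x + 256
which factors as (x + 4)^4. The eigenvalues (with algebraic multiplicities) are λ = -4 with multiplicity 4.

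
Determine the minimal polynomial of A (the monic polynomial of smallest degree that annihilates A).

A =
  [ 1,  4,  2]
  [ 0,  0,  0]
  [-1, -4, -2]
x^2 + x

The characteristic polynomial is χ_A(x) = x^2*(x + 1), so the eigenvalues are known. The minimal polynomial is
  m_A(x) = Π_λ (x − λ)^{k_λ}
where k_λ is the size of the *largest* Jordan block for λ (equivalently, the smallest k with (A − λI)^k v = 0 for every generalised eigenvector v of λ).

  λ = -1: largest Jordan block has size 1, contributing (x + 1)
  λ = 0: largest Jordan block has size 1, contributing (x − 0)

So m_A(x) = x*(x + 1) = x^2 + x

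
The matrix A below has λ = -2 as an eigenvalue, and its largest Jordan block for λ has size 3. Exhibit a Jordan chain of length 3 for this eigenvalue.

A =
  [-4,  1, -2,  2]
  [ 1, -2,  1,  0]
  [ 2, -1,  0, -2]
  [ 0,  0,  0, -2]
A Jordan chain for λ = -2 of length 3:
v_1 = (1, 0, -1, 0)ᵀ
v_2 = (-2, 1, 2, 0)ᵀ
v_3 = (1, 0, 0, 0)ᵀ

Let N = A − (-2)·I. We want v_3 with N^3 v_3 = 0 but N^2 v_3 ≠ 0; then v_{j-1} := N · v_j for j = 3, …, 2.

Pick v_3 = (1, 0, 0, 0)ᵀ.
Then v_2 = N · v_3 = (-2, 1, 2, 0)ᵀ.
Then v_1 = N · v_2 = (1, 0, -1, 0)ᵀ.

Sanity check: (A − (-2)·I) v_1 = (0, 0, 0, 0)ᵀ = 0. ✓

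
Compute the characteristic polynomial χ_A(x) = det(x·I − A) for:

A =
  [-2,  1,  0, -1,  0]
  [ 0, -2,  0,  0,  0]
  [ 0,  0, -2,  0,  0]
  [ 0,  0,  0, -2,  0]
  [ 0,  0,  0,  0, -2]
x^5 + 10*x^4 + 40*x^3 + 80*x^2 + 80*x + 32

Expanding det(x·I − A) (e.g. by cofactor expansion or by noting that A is similar to its Jordan form J, which has the same characteristic polynomial as A) gives
  χ_A(x) = x^5 + 10*x^4 + 40*x^3 + 80*x^2 + 80*x + 32
which factors as (x + 2)^5. The eigenvalues (with algebraic multiplicities) are λ = -2 with multiplicity 5.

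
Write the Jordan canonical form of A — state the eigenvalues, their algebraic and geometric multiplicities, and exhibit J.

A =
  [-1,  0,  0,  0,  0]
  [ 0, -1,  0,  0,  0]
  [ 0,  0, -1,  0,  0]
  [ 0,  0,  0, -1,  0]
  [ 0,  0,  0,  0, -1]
J_1(-1) ⊕ J_1(-1) ⊕ J_1(-1) ⊕ J_1(-1) ⊕ J_1(-1)

The characteristic polynomial is
  det(x·I − A) = x^5 + 5*x^4 + 10*x^3 + 10*x^2 + 5*x + 1 = (x + 1)^5

Eigenvalues and multiplicities (the geometric multiplicity of λ is n − rank(A − λI), which equals the number of Jordan blocks for λ):
  λ = -1: algebraic multiplicity = 5, geometric multiplicity = 5

Determining the block sizes for each eigenvalue:
  λ = -1: gm = am = 5, so every block has size 1 → block sizes [1, 1, 1, 1, 1]

Assembling the blocks gives a Jordan form
J =
  [-1,  0,  0,  0,  0]
  [ 0, -1,  0,  0,  0]
  [ 0,  0, -1,  0,  0]
  [ 0,  0,  0, -1,  0]
  [ 0,  0,  0,  0, -1]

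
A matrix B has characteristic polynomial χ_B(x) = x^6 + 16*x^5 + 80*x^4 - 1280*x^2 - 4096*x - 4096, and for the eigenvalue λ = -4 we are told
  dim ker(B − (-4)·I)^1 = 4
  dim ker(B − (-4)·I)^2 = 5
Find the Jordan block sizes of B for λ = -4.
Block sizes for λ = -4: [2, 1, 1, 1]

From the dimensions of kernels of powers, the number of Jordan blocks of size at least j is d_j − d_{j−1} where d_j = dim ker(N^j) (with d_0 = 0). Computing the differences gives [4, 1].
The number of blocks of size exactly k is (#blocks of size ≥ k) − (#blocks of size ≥ k + 1), so the partition is: 3 block(s) of size 1, 1 block(s) of size 2.
In nonincreasing order the block sizes are [2, 1, 1, 1].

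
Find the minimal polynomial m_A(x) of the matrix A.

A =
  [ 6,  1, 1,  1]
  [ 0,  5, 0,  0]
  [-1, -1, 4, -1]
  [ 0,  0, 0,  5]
x^2 - 10*x + 25

The characteristic polynomial is χ_A(x) = (x - 5)^4, so the eigenvalues are known. The minimal polynomial is
  m_A(x) = Π_λ (x − λ)^{k_λ}
where k_λ is the size of the *largest* Jordan block for λ (equivalently, the smallest k with (A − λI)^k v = 0 for every generalised eigenvector v of λ).

  λ = 5: largest Jordan block has size 2, contributing (x − 5)^2

So m_A(x) = (x - 5)^2 = x^2 - 10*x + 25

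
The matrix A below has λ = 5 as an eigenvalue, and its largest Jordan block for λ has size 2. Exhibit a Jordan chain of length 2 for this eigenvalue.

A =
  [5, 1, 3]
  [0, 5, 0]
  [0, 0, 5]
A Jordan chain for λ = 5 of length 2:
v_1 = (1, 0, 0)ᵀ
v_2 = (0, 1, 0)ᵀ

Let N = A − (5)·I. We want v_2 with N^2 v_2 = 0 but N^1 v_2 ≠ 0; then v_{j-1} := N · v_j for j = 2, …, 2.

Pick v_2 = (0, 1, 0)ᵀ.
Then v_1 = N · v_2 = (1, 0, 0)ᵀ.

Sanity check: (A − (5)·I) v_1 = (0, 0, 0)ᵀ = 0. ✓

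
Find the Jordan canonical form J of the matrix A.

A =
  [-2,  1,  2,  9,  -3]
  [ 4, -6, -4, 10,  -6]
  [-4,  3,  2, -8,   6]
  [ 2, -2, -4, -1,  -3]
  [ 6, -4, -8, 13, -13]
J_2(-4) ⊕ J_2(-4) ⊕ J_1(-4)

The characteristic polynomial is
  det(x·I − A) = x^5 + 20*x^4 + 160*x^3 + 640*x^2 + 1280*x + 1024 = (x + 4)^5

Eigenvalues and multiplicities (the geometric multiplicity of λ is n − rank(A − λI), which equals the number of Jordan blocks for λ):
  λ = -4: algebraic multiplicity = 5, geometric multiplicity = 3

Determining the block sizes for each eigenvalue:
  λ = -4: with am = 5 and gm = 3, the partition is not yet determined (e.g. several partitions of 5 into 3 parts exist). Let N = A − (-4)·I. Computing rank(N^1) = 2, rank(N^2) = 0; the number of blocks of size ≥ j is rank(N^{j−1}) − rank(N^j), giving [3, 2]. So we have 2 block(s) of size 2, 1 block(s) of size 1 → block sizes [2, 2, 1]

Assembling the blocks gives a Jordan form
J =
  [-4,  1,  0,  0,  0]
  [ 0, -4,  0,  0,  0]
  [ 0,  0, -4,  1,  0]
  [ 0,  0,  0, -4,  0]
  [ 0,  0,  0,  0, -4]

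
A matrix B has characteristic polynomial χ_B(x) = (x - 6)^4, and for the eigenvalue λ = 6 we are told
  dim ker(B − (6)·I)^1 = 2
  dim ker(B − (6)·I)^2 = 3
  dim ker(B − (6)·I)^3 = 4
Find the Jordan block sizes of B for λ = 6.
Block sizes for λ = 6: [3, 1]

From the dimensions of kernels of powers, the number of Jordan blocks of size at least j is d_j − d_{j−1} where d_j = dim ker(N^j) (with d_0 = 0). Computing the differences gives [2, 1, 1].
The number of blocks of size exactly k is (#blocks of size ≥ k) − (#blocks of size ≥ k + 1), so the partition is: 1 block(s) of size 1, 1 block(s) of size 3.
In nonincreasing order the block sizes are [3, 1].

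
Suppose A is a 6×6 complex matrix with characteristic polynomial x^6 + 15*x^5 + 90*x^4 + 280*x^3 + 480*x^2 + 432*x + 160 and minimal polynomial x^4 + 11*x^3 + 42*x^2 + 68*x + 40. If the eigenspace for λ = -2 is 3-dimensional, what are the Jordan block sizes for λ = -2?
Block sizes for λ = -2: [3, 1, 1]

Step 1 — from the characteristic polynomial, algebraic multiplicity of λ = -2 is 5. From dim ker(A − (-2)·I) = 3, there are exactly 3 Jordan blocks for λ = -2.
Step 2 — from the minimal polynomial, the factor (x + 2)^3 tells us the largest block for λ = -2 has size 3.
Step 3 — with total size 5, 3 blocks, and largest block 3, the block sizes (in nonincreasing order) are [3, 1, 1].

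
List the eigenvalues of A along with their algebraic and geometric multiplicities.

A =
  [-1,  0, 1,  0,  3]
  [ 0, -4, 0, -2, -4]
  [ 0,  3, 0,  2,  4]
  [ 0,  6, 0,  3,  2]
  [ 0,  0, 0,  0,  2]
λ = -1: alg = 2, geom = 2; λ = 0: alg = 2, geom = 1; λ = 2: alg = 1, geom = 1

Step 1 — factor the characteristic polynomial to read off the algebraic multiplicities:
  χ_A(x) = x^2*(x - 2)*(x + 1)^2

Step 2 — compute geometric multiplicities via the rank-nullity identity g(λ) = n − rank(A − λI):
  rank(A − (-1)·I) = 3, so dim ker(A − (-1)·I) = n − 3 = 2
  rank(A − (0)·I) = 4, so dim ker(A − (0)·I) = n − 4 = 1
  rank(A − (2)·I) = 4, so dim ker(A − (2)·I) = n − 4 = 1

Summary:
  λ = -1: algebraic multiplicity = 2, geometric multiplicity = 2
  λ = 0: algebraic multiplicity = 2, geometric multiplicity = 1
  λ = 2: algebraic multiplicity = 1, geometric multiplicity = 1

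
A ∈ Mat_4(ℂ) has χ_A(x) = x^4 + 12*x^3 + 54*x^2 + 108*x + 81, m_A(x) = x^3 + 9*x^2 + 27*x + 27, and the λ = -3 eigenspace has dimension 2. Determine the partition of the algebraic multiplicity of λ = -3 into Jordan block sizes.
Block sizes for λ = -3: [3, 1]

Step 1 — from the characteristic polynomial, algebraic multiplicity of λ = -3 is 4. From dim ker(A − (-3)·I) = 2, there are exactly 2 Jordan blocks for λ = -3.
Step 2 — from the minimal polynomial, the factor (x + 3)^3 tells us the largest block for λ = -3 has size 3.
Step 3 — with total size 4, 2 blocks, and largest block 3, the block sizes (in nonincreasing order) are [3, 1].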